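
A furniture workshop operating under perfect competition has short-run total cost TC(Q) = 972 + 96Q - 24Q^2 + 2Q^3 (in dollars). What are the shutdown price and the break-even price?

Shutdown price = $24; break-even price = $150

AVC = 96 - 24Q + 2Q^2; minimized at Q = 6, giving min AVC = $24. That is the shutdown price.
ATC = 972/Q + 96 - 24Q + 2Q^2. Setting dATC/dQ = −972/Q^2 − 24 + 4Q = 0 gives Q = 9 (since 4·9^3 − 24·9^2 = 972).
min ATC = 972/9 + 96 − 24·9 + 2·9^2 = $150. That is the break-even price.
Between these two prices the firm operates at a loss; above $150 it earns a profit.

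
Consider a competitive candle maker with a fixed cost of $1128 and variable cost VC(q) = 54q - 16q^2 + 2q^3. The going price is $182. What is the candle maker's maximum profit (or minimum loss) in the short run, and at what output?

Profit = -$104 at q = 8

AVC = 54 - 16q + 2q^2 has its minimum $22 at q = 4; price $182 clears that bar, so the firm operates.
MC = 54 - 32q + 6q^2. Setting P = MC and taking the root on the rising branch gives q* = 8.
TR = 182·8 = 1456. TC = 1128 + 432 = 1560. Profit = 1456 − 1560 = -$104.
Shutting down would mean losing the fixed cost of $1128, so operating at a loss of $104 is better by $1024.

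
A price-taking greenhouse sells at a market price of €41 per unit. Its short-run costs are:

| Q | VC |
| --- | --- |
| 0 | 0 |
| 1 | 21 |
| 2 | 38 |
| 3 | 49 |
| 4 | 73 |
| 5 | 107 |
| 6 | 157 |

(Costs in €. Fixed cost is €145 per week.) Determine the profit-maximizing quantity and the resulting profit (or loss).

Q = 5; profit = -€47

Compute π = P·Q − TC at each output: Q=0: -145; Q=1: -125; Q=2: -101; Q=3: -71; Q=4: -54; Q=5: -47; Q=6: -56.
Profit is maximized at Q = 5. AVC there is 107/5 = €21.40 ≤ P, so producing beats shutting down (which would give -€145).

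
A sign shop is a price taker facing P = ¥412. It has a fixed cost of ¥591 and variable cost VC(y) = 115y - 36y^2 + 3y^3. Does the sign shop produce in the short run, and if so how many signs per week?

Variable cost is VC = 115y - 36y^2 + 3y^3, so AVC = VC/y = 115 - 36y + 3y^2 and MC = dTC/dy = 115 - 72y + 9y^2.
AVC is minimized where dAVC/dy = -36 + 6y = 0, at y = 6; min AVC = 115 - 36·6 + 3·6^2 = ¥7.
P = ¥412 exceeds min AVC = ¥7, so the firm stays open.
P = MC gives -297 - 72y + 9y^2 = 0, with roots -3 and 11. Take the larger (rising MC): y* = 11.
Check: AVC at y = 11 is ¥82 ≤ P, so revenue covers variable cost.
Profit = P·y − TC = 412·11 − 1493 = ¥3039.

Produce at y = 11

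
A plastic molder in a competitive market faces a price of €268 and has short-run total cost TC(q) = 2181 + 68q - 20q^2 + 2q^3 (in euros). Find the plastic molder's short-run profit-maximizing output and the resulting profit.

AVC = 68 - 20q + 2q^2; min AVC = €18 at q = 5. Since P = €268 ≥ min AVC, the firm produces.
MC = 68 - 40q + 6q^2. Setting P = MC and taking the root on the rising branch gives q* = 10.
TR = 268·10 = 2680. TC = 2181 + 680 = 2861. Profit = 2680 − 2861 = -€181.
Shutting down would mean losing the fixed cost of €2181, so operating at a loss of €181 is better by €2000.

Profit = -€181 at q = 10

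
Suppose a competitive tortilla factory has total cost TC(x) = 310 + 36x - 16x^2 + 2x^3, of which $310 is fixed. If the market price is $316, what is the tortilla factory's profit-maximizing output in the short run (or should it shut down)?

From TC, MC = TC'(x) = 36 - 32x + 6x^2 and AVC = VC/x = 36 - 16x + 2x^2.
AVC is minimized where dAVC/dx = -16 + 4x = 0, at x = 4; min AVC = 36 - 16·4 + 2·4^2 = $4.
Since P = $316 ≥ min AVC = $4, price covers variable cost and the firm should produce.
Solving P = MC: -280 - 32x + 6x^2 = 0 ⇒ x = -14/3 or 10. On the upward-sloping branch, x* = 10.
Check: AVC at x = 10 is $76 ≤ P, so revenue covers variable cost.
Profit = P·x − TC = 316·10 − 1070 = $2090.

Produce at x = 10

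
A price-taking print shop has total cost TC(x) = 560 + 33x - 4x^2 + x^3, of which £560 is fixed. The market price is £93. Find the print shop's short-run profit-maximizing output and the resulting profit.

Profit = -£272 at x = 6

AVC = 33 - 4x + x^2 has its minimum £29 at x = 2; price £93 clears that bar, so the firm operates.
MC = 33 - 8x + 3x^2. Setting P = MC and taking the root on the rising branch gives x* = 6.
TR = 93·6 = 558. TC = 560 + 270 = 830. Profit = 558 − 830 = -£272.
That loss of £272 beats the £560 the firm would lose by shutting down; producing recovers £288 of fixed cost.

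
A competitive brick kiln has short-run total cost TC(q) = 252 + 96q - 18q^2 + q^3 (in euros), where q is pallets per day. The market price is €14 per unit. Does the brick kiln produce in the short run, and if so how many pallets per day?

From TC, MC = TC'(q) = 96 - 36q + 3q^2 and AVC = VC/q = 96 - 18q + q^2.
AVC hits its minimum where MC = AVC, at q = 9, giving min AVC = 96 - 18·9 + 9^2 = €15.
Since P = €14 < min AVC = €15, price fails to cover variable cost at any output.
Best response: produce nothing and absorb the €252 fixed cost.

Shut down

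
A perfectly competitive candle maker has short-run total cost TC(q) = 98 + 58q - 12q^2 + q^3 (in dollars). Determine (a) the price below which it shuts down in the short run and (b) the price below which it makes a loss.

Shutdown price = $22; break-even price = $37

AVC = 58 - 12q + q^2; minimized at q = 6, giving min AVC = $22. That is the shutdown price.
ATC = 98/q + 58 - 12q + q^2. Setting dATC/dq = −98/q^2 − 12 + 2q = 0 gives q = 7 (since 2·7^3 − 12·7^2 = 98).
min ATC = 98/7 + 58 − 12·7 + 7^2 = $37. That is the break-even price.
Between these two prices the firm operates at a loss; above $37 it earns a profit.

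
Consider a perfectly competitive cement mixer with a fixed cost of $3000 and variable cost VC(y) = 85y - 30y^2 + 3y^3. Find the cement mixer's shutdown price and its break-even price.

AVC = 85 - 30y + 3y^2; minimized at y = 5, giving min AVC = $10. That is the shutdown price.
ATC = 3000/y + 85 - 30y + 3y^2. Setting dATC/dy = −3000/y^2 − 30 + 6y = 0 gives y = 10 (since 6·10^3 − 30·10^2 = 3000).
min ATC = 3000/10 + 85 − 30·10 + 3·10^2 = $385. That is the break-even price.
For $10 ≤ P < $385 the firm produces at a loss; below $10 it shuts down.

Shutdown price = $10; break-even price = $385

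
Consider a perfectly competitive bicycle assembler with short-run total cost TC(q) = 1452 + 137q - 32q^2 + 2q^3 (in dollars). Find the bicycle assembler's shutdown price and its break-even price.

Shutdown price = min AVC. AVC = 137 - 32q + 2q^2, with vertex at q = 8 and minimum $9.
ATC = 1452/q + 137 - 32q + 2q^2. Setting dATC/dq = −1452/q^2 − 32 + 4q = 0 gives q = 11 (since 4·11^3 − 32·11^2 = 1452).
min ATC = 1452/11 + 137 − 32·11 + 2·11^2 = $159. That is the break-even price.
Between these two prices the firm operates at a loss; above $159 it earns a profit.

Shutdown price = $9; break-even price = $159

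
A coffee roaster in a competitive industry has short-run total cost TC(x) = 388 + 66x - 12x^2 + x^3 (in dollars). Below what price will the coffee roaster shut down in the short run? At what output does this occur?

$30 per unit, at x = 6

The shutdown price is the minimum of AVC. VC = 66x - 12x^2 + x^3, so AVC = 66 - 12x + x^2.
At the minimum of AVC, MC = AVC. MC = 66 - 24x + 3x^2; setting MC = AVC gives 2x^2 - 12x = 0, so x = 6. min AVC = 30.
For P < $30 the firm produces nothing.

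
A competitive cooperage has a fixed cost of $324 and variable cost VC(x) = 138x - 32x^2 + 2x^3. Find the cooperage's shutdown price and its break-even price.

Shutdown price = $10; break-even price = $48

AVC = 138 - 32x + 2x^2; minimized at x = 8, giving min AVC = $10. That is the shutdown price.
ATC = 324/x + 138 - 32x + 2x^2. Setting dATC/dx = −324/x^2 − 32 + 4x = 0 gives x = 9 (since 4·9^3 − 32·9^2 = 324).
min ATC = 324/9 + 138 − 32·9 + 2·9^2 = $48. That is the break-even price.
For $10 ≤ P < $48 the firm produces at a loss; below $10 it shuts down.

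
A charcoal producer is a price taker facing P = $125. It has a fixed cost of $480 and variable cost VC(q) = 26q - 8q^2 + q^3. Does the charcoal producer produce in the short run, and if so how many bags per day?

Produce at q = 9

From TC, MC = TC'(q) = 26 - 16q + 3q^2 and AVC = VC/q = 26 - 8q + q^2.
AVC is minimized where dAVC/dq = -8 + 2q = 0, at q = 4; min AVC = 26 - 8·4 + 4^2 = $10.
Because $125 ≥ $10, revenue can cover variable cost; the firm operates.
Solving P = MC: -99 - 16q + 3q^2 = 0 ⇒ q = -11/3 or 9. On the upward-sloping branch, q* = 9.
Check: AVC at q = 9 is $35 ≤ P, so revenue covers variable cost.
Profit = P·q − TC = 125·9 − 795 = $330.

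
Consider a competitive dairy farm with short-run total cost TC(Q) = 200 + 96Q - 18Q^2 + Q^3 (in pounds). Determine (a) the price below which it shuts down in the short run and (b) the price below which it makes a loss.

Shutdown price = £15; break-even price = £36

Shutdown price = min AVC. AVC = 96 - 18Q + Q^2, with vertex at Q = 9 and minimum £15.
ATC = 200/Q + 96 - 18Q + Q^2. Setting dATC/dQ = −200/Q^2 − 18 + 2Q = 0 gives Q = 10 (since 2·10^3 − 18·10^2 = 200).
min ATC = 200/10 + 96 − 18·10 + 10^2 = £36. That is the break-even price.
Between these two prices the firm operates at a loss; above £36 it earns a profit.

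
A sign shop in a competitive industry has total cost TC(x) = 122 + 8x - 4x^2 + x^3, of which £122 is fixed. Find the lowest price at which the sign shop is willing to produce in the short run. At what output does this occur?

£4 per unit, at x = 2

The firm shuts down when price falls below the minimum of average variable cost. AVC = VC/x = 8 - 4x + x^2.
dAVC/dx = -4 + 2x = 0 gives x = 2. min AVC = 8 - 4·2 + 2^2 = 4.
The firm shuts down for any P below £4.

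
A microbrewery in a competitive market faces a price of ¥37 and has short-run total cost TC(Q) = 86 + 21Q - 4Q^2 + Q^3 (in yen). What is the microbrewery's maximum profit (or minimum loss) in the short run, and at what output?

Profit = -¥22 at Q = 4

AVC = 21 - 4Q + Q^2; min AVC = ¥17 at Q = 2. Since P = ¥37 ≥ min AVC, the firm produces.
MC = 21 - 8Q + 3Q^2. Setting P = MC and taking the root on the rising branch gives Q* = 4.
TR = 37·4 = 148. TC = 86 + 84 = 170. Profit = 148 − 170 = -¥22.
Shutting down would mean losing the fixed cost of ¥86, so operating at a loss of ¥22 is better by ¥64.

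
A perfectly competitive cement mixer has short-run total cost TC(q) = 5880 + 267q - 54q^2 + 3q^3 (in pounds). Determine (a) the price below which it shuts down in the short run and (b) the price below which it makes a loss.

Shutdown price = £24; break-even price = £519

AVC = 267 - 54q + 3q^2; minimized at q = 9, giving min AVC = £24. That is the shutdown price.
ATC = 5880/q + 267 - 54q + 3q^2. Setting dATC/dq = −5880/q^2 − 54 + 6q = 0 gives q = 14 (since 6·14^3 − 54·14^2 = 5880).
min ATC = 5880/14 + 267 − 54·14 + 3·14^2 = £519. That is the break-even price.
Between these two prices the firm operates at a loss; above £519 it earns a profit.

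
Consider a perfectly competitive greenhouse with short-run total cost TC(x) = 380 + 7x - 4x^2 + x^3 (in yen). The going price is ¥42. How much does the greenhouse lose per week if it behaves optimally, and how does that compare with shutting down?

AVC = 7 - 4x + x^2 has its minimum ¥3 at x = 2; price ¥42 clears that bar, so the firm operates.
MC = 7 - 8x + 3x^2. Setting P = MC and taking the root on the rising branch gives x* = 5.
TR = 42·5 = 210. TC = 380 + 60 = 440. Profit = 210 − 440 = -¥230.
By producing, the firm covers all variable cost plus ¥150 of fixed cost; shutting down would lose the full ¥380.

Profit = -¥230 at x = 5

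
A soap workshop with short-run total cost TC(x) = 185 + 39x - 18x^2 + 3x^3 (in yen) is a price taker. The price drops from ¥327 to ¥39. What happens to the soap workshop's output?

Output falls from 8 to 4

AVC = 39 - 18x + 3x^2, minimized at x = 3 where min AVC = ¥12. MC = 39 - 36x + 9x^2.
At P = ¥327 ≥ min AVC, set P = MC on the rising branch: x = 8.
At P = ¥39 ≥ min AVC, set P = MC: x = 4. The firm stays open but cuts output.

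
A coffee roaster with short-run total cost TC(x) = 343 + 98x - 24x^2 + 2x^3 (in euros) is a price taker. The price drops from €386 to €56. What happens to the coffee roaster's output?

AVC = 98 - 24x + 2x^2, minimized at x = 6 where min AVC = €26. MC = 98 - 48x + 6x^2.
At P = €386 ≥ min AVC, set P = MC on the rising branch: x = 12.
At P = €56 ≥ min AVC, set P = MC: x = 7. The firm stays open but cuts output.

Output falls from 12 to 7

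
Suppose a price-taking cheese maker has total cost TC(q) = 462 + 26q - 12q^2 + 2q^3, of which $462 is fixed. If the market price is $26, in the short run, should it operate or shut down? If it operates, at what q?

Produce at q = 4

From TC, MC = TC'(q) = 26 - 24q + 6q^2 and AVC = VC/q = 26 - 12q + 2q^2.
AVC hits its minimum where MC = AVC, at q = 3, giving min AVC = 26 - 12·3 + 2·3^2 = $8.
Since P = $26 ≥ min AVC = $8, price covers variable cost and the firm should produce.
Set P = MC: 26 = 26 - 24q + 6q^2 → -24q + 6q^2 = 0. The roots are q = 0 and q = 4; the profit-maximizing output is on the rising part of MC, so q* = 4.
Check: AVC at q = 4 is $10 ≤ P, so revenue covers variable cost.
Profit = P·q − TC = 26·4 − 502 = -$398, a loss, but smaller than the $462 fixed cost the firm would lose by shutting down.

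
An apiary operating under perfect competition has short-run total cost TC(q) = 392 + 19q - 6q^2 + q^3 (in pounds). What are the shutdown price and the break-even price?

Shutdown price = min AVC. AVC = 19 - 6q + q^2, with vertex at q = 3 and minimum £10.
ATC = 392/q + 19 - 6q + q^2. Setting dATC/dq = −392/q^2 − 6 + 2q = 0 gives q = 7 (since 2·7^3 − 6·7^2 = 392).
min ATC = 392/7 + 19 − 6·7 + 7^2 = £82. That is the break-even price.
Between these two prices the firm operates at a loss; above £82 it earns a profit.

Shutdown price = £10; break-even price = £82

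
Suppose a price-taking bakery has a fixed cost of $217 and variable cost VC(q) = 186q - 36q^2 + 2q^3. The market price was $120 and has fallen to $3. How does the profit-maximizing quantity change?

MC = 186 - 72q + 6q^2; the shutdown threshold is min AVC = $24 (at q = 9).
At P = $120 ≥ min AVC, set P = MC on the rising branch: q = 11.
At P = $3 < min AVC = $24, price no longer covers variable cost at any output, so the firm shuts down: q = 0.

Output falls from 11 to 0 (the firm shuts down)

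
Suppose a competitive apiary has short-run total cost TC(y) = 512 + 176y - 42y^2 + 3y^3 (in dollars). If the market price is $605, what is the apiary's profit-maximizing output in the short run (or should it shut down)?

Produce at y = 13

Variable cost is VC = 176y - 42y^2 + 3y^3, so AVC = VC/y = 176 - 42y + 3y^2 and MC = dTC/dy = 176 - 84y + 9y^2.
AVC is minimized where dAVC/dy = -42 + 6y = 0, at y = 7; min AVC = 176 - 42·7 + 3·7^2 = $29.
Since P = $605 ≥ min AVC = $29, price covers variable cost and the firm should produce.
Set P = MC: 605 = 176 - 84y + 9y^2 → -429 - 84y + 9y^2 = 0. The roots are y = -11/3 and y = 13; the profit-maximizing output is on the rising part of MC, so y* = 13.
Check: AVC at y = 13 is $137 ≤ P, so revenue covers variable cost.
Profit = P·y − TC = 605·13 − 2293 = $5572.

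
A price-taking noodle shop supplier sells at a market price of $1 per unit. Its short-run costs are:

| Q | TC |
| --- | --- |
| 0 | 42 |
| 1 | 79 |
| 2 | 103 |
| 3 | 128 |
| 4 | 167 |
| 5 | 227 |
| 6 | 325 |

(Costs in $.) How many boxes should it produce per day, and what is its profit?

Tabulate TR − TC: Q=0: -42; Q=1: -78; Q=2: -101; Q=3: -125; Q=4: -163; Q=5: -222; Q=6: -319.
Profit is highest at Q = 0. Equivalently, the lowest AVC in the table is 86/3 ≈ $28.67 at Q = 3, and P = $1 falls below it — price never covers variable cost, so the firm shuts down and loses only its fixed cost.

Q = 0 (shut down); profit = -$42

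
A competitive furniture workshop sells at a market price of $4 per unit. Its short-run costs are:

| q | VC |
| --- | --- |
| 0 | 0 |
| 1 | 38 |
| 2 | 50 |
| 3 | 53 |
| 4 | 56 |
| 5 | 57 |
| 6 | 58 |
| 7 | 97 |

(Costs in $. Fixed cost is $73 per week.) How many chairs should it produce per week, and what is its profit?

q = 0 (shut down); profit = -$73

Profit at each row (π = 4q − TC): q=0: -73; q=1: -107; q=2: -115; q=3: -114; q=4: -113; q=5: -110; q=6: -107; q=7: -142.
Profit is highest at q = 0. Equivalently, the lowest AVC in the table is 58/6 ≈ $9.67 at q = 6, and P = $4 falls below it — price never covers variable cost, so the firm shuts down and loses only its fixed cost.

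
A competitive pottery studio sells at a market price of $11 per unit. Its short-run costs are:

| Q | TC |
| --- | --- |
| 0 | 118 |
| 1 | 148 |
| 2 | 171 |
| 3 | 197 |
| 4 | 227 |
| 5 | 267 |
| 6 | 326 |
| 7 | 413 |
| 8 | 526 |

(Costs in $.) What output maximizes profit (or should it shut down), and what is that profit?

Tabulate TR − TC: Q=0: -118; Q=1: -137; Q=2: -149; Q=3: -164; Q=4: -183; Q=5: -212; Q=6: -260; Q=7: -336; Q=8: -438.
Profit is highest at Q = 0. Equivalently, the lowest AVC in the table is 79/3 ≈ $26.33 at Q = 3, and P = $11 falls below it — price never covers variable cost, so the firm shuts down and loses only its fixed cost.

Q = 0 (shut down); profit = -$118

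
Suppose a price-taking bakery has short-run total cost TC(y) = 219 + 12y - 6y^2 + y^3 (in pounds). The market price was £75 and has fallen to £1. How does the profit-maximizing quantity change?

Output falls from 7 to 0 (the firm shuts down)

AVC = 12 - 6y + y^2, minimized at y = 3 where min AVC = £3. MC = 12 - 12y + 3y^2.
With P = £75 above the shutdown price, P = MC gives y = 7.
At P = £1 < min AVC = £3, price no longer covers variable cost at any output, so the firm shuts down: y = 0.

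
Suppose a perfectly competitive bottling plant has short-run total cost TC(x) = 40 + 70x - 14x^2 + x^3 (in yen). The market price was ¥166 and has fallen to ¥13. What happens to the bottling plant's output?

Output falls from 12 to 0 (the firm shuts down)

MC = 70 - 28x + 3x^2; the shutdown threshold is min AVC = ¥21 (at x = 7).
At P = ¥166 ≥ min AVC, set P = MC on the rising branch: x = 12.
At P = ¥13 < min AVC = ¥21, price no longer covers variable cost at any output, so the firm shuts down: x = 0.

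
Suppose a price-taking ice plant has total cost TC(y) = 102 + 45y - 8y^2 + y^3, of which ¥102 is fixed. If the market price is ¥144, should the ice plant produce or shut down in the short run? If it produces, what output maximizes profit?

From TC, MC = TC'(y) = 45 - 16y + 3y^2 and AVC = VC/y = 45 - 8y + y^2.
AVC is minimized where dAVC/dy = -8 + 2y = 0, at y = 4; min AVC = 45 - 8·4 + 4^2 = ¥29.
Since P = ¥144 ≥ min AVC = ¥29, price covers variable cost and the firm should produce.
Set P = MC: 144 = 45 - 16y + 3y^2 → -99 - 16y + 3y^2 = 0. The roots are y = -11/3 and y = 9; the profit-maximizing output is on the rising part of MC, so y* = 9.
Check: AVC at y = 9 is ¥54 ≤ P, so revenue covers variable cost.
Profit = P·y − TC = 144·9 − 588 = ¥708.

Produce at y = 9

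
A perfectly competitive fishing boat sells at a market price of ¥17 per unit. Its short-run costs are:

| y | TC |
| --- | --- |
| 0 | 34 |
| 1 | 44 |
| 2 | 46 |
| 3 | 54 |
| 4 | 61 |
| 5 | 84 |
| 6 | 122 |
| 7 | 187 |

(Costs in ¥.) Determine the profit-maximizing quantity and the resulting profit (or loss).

y = 4; profit = ¥7

Tabulate TR − TC: y=0: -34; y=1: -27; y=2: -12; y=3: -3; y=4: 7; y=5: 1; y=6: -20; y=7: -68.
Profit is maximized at y = 4. AVC there is 27/4 = ¥6.75 ≤ P, so producing beats shutting down (which would give -¥34).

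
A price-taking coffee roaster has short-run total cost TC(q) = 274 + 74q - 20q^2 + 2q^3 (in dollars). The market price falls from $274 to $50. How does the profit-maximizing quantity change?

MC = 74 - 40q + 6q^2; the shutdown threshold is min AVC = $24 (at q = 5).
At P = $274 ≥ min AVC, set P = MC on the rising branch: q = 10.
At P = $50 ≥ min AVC, set P = MC: q = 6. The firm stays open but cuts output.

Output falls from 10 to 6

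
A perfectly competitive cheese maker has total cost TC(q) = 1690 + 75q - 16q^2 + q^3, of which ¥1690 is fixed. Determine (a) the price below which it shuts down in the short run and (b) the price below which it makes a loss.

Shutdown price = ¥11; break-even price = ¥166

Shutdown price = min AVC. AVC = 75 - 16q + q^2, with vertex at q = 8 and minimum ¥11.
ATC = 1690/q + 75 - 16q + q^2. Setting dATC/dq = −1690/q^2 − 16 + 2q = 0 gives q = 13 (since 2·13^3 − 16·13^2 = 1690).
min ATC = 1690/13 + 75 − 16·13 + 13^2 = ¥166. That is the break-even price.
For ¥11 ≤ P < ¥166 the firm produces at a loss; below ¥11 it shuts down.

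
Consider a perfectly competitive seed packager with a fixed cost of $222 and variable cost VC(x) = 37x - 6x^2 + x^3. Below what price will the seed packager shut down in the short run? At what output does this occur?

$28 per unit, at x = 3

Short-run supply begins at min AVC. From VC = 37x - 6x^2 + x^3, AVC = 37 - 6x + x^2.
dAVC/dx = -6 + 2x = 0 gives x = 3. min AVC = 37 - 6·3 + 3^2 = 28.
So the shutdown price is $28.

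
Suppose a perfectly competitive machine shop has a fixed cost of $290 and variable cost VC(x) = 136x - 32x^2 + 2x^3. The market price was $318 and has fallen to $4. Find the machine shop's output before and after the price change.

AVC = 136 - 32x + 2x^2, minimized at x = 8 where min AVC = $8. MC = 136 - 64x + 6x^2.
With P = $318 above the shutdown price, P = MC gives x = 13.
At P = $4 < min AVC = $8, price no longer covers variable cost at any output, so the firm shuts down: x = 0.

Output falls from 13 to 0 (the firm shuts down)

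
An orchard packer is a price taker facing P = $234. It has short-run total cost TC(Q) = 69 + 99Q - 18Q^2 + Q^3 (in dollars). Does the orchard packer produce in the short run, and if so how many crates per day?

Produce at Q = 15

Variable cost is VC = 99Q - 18Q^2 + Q^3, so AVC = VC/Q = 99 - 18Q + Q^2 and MC = dTC/dQ = 99 - 36Q + 3Q^2.
The AVC parabola has its vertex at Q = 18/2 = 9, where AVC = 99 - 18·9 + 9^2 = $18.
Because $234 ≥ $18, revenue can cover variable cost; the firm operates.
Set P = MC: 234 = 99 - 36Q + 3Q^2 → -135 - 36Q + 3Q^2 = 0. The roots are Q = -3 and Q = 15; the profit-maximizing output is on the rising part of MC, so Q* = 15.
Check: AVC at Q = 15 is $54 ≤ P, so revenue covers variable cost.
Profit = P·Q − TC = 234·15 − 879 = $2631.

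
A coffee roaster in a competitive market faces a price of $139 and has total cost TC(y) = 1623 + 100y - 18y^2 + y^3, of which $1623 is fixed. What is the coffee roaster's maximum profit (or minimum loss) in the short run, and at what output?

Profit = -$271 at y = 13

AVC = 100 - 18y + y^2; min AVC = $19 at y = 9. Since P = $139 ≥ min AVC, the firm produces.
MC = 100 - 36y + 3y^2. Setting P = MC and taking the root on the rising branch gives y* = 13.
TR = 139·13 = 1807. TC = 1623 + 455 = 2078. Profit = 1807 − 2078 = -$271.
Shutting down would mean losing the fixed cost of $1623, so operating at a loss of $271 is better by $1352.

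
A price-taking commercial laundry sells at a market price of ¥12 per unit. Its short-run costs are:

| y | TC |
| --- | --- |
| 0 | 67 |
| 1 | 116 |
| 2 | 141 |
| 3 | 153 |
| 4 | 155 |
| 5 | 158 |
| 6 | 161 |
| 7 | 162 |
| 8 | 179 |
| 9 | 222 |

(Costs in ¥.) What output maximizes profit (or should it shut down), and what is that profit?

y = 0 (shut down); profit = -¥67

Tabulate TR − TC: y=0: -67; y=1: -104; y=2: -117; y=3: -117; y=4: -107; y=5: -98; y=6: -89; y=7: -78; y=8: -83; y=9: -114.
Profit is highest at y = 0. Equivalently, the lowest AVC in the table is 95/7 ≈ ¥13.57 at y = 7, and P = ¥12 falls below it — price never covers variable cost, so the firm shuts down and loses only its fixed cost.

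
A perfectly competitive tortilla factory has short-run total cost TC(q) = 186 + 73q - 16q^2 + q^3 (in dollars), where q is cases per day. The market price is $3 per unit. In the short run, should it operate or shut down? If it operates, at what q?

Shut down

Strip out fixed cost: VC = 73q - 16q^2 + q^3. Then AVC = 73 - 16q + q^2 and MC = 73 - 32q + 3q^2.
The AVC parabola has its vertex at q = 16/2 = 8, where AVC = 73 - 16·8 + 8^2 = $9.
With P < min AVC ($3 < $9), every unit sold adds to the loss.
The firm minimizes its loss by shutting down and losing only its fixed cost of $186.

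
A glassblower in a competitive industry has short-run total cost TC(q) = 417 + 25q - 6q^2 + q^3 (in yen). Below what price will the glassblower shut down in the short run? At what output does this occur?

¥16 per unit, at q = 3

The shutdown price is the minimum of AVC. VC = 25q - 6q^2 + q^3, so AVC = 25 - 6q + q^2.
At the minimum of AVC, MC = AVC. MC = 25 - 12q + 3q^2; setting MC = AVC gives 2q^2 - 6q = 0, so q = 3. min AVC = 16.
The firm shuts down for any P below ¥16.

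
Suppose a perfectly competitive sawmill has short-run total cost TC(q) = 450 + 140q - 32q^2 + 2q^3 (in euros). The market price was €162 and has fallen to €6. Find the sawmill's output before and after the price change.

MC = 140 - 64q + 6q^2; the shutdown threshold is min AVC = €12 (at q = 8).
At P = €162 ≥ min AVC, set P = MC on the rising branch: q = 11.
At P = €6 < min AVC = €12, price no longer covers variable cost at any output, so the firm shuts down: q = 0.

Output falls from 11 to 0 (the firm shuts down)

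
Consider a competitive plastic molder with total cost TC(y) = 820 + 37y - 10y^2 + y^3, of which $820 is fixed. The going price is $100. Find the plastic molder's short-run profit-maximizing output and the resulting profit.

AVC = 37 - 10y + y^2; min AVC = $12 at y = 5. Since P = $100 ≥ min AVC, the firm produces.
With MC = 37 - 20y + 3y^2, P = MC on the upward-sloping part at y* = 9.
TR = 100·9 = 900. TC = 820 + 252 = 1072. Profit = 900 − 1072 = -$172.
Shutting down would mean losing the fixed cost of $820, so operating at a loss of $172 is better by $648.

Profit = -$172 at y = 9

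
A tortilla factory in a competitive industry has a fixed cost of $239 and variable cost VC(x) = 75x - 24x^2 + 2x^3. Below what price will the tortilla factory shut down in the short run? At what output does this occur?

$3 per unit, at x = 6

Short-run supply begins at min AVC. From VC = 75x - 24x^2 + 2x^3, AVC = 75 - 24x + 2x^2.
At the minimum of AVC, MC = AVC. MC = 75 - 48x + 6x^2; setting MC = AVC gives 4x^2 - 24x = 0, so x = 6. min AVC = 3.
So the shutdown price is $3.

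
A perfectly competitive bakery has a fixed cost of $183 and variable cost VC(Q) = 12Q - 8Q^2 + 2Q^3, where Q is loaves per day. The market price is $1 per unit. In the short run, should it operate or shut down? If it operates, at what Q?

Shut down

Variable cost is VC = 12Q - 8Q^2 + 2Q^3, so AVC = VC/Q = 12 - 8Q + 2Q^2 and MC = dTC/dQ = 12 - 16Q + 6Q^2.
The AVC parabola has its vertex at Q = 8/4 = 2, where AVC = 12 - 8·2 + 2·2^2 = $4.
With P < min AVC ($1 < $4), every unit sold adds to the loss.
Shutting down limits the loss to fixed cost, $183.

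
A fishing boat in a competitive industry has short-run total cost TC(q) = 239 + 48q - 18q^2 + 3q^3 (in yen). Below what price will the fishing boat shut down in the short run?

¥21 per unit

The firm shuts down when price falls below the minimum of average variable cost. AVC = VC/q = 48 - 18q + 3q^2.
At the minimum of AVC, MC = AVC. MC = 48 - 36q + 9q^2; setting MC = AVC gives 6q^2 - 18q = 0, so q = 3. min AVC = 21.
So the shutdown price is ¥21.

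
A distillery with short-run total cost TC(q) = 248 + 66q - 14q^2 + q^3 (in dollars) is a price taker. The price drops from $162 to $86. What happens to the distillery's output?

MC = 66 - 28q + 3q^2; the shutdown threshold is min AVC = $17 (at q = 7).
At P = $162 ≥ min AVC, set P = MC on the rising branch: q = 12.
At P = $86 ≥ min AVC, set P = MC: q = 10. The firm stays open but cuts output.

Output falls from 12 to 10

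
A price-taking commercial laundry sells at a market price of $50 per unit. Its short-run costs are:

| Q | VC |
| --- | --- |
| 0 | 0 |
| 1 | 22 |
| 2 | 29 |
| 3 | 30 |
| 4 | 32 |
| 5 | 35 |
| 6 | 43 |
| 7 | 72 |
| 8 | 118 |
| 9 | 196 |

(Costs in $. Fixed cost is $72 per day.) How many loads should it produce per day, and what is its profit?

Tabulate TR − TC: Q=0: -72; Q=1: -44; Q=2: -1; Q=3: 48; Q=4: 96; Q=5: 143; Q=6: 185; Q=7: 206; Q=8: 210; Q=9: 182.
Profit is maximized at Q = 8. AVC there is 118/8 = $14.75 ≤ P, so producing beats shutting down (which would give -$72).

Q = 8; profit = $210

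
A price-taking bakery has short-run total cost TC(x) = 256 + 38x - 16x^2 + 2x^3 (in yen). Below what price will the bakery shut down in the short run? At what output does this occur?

¥6 per unit, at x = 4

Short-run supply begins at min AVC. From VC = 38x - 16x^2 + 2x^3, AVC = 38 - 16x + 2x^2.
dAVC/dx = -16 + 4x = 0 gives x = 4. min AVC = 38 - 16·4 + 2·4^2 = 6.
For P < ¥6 the firm produces nothing.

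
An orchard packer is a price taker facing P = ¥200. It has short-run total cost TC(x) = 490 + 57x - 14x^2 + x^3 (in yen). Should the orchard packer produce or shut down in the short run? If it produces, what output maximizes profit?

Produce at x = 13

From TC, MC = TC'(x) = 57 - 28x + 3x^2 and AVC = VC/x = 57 - 14x + x^2.
AVC hits its minimum where MC = AVC, at x = 7, giving min AVC = 57 - 14·7 + 7^2 = ¥8.
P = ¥200 exceeds min AVC = ¥8, so the firm stays open.
P = MC gives -143 - 28x + 3x^2 = 0, with roots -11/3 and 13. Take the larger (rising MC): x* = 13.
Check: AVC at x = 13 is ¥44 ≤ P, so revenue covers variable cost.
Profit = P·x − TC = 200·13 − 1062 = ¥1538.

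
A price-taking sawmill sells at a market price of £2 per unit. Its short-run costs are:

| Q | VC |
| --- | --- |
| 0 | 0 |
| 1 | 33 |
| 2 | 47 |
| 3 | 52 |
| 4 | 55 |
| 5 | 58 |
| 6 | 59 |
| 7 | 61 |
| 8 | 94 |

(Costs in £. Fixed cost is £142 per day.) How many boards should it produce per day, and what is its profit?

Q = 0 (shut down); profit = -£142

Tabulate TR − TC: Q=0: -142; Q=1: -173; Q=2: -185; Q=3: -188; Q=4: -189; Q=5: -190; Q=6: -189; Q=7: -189; Q=8: -220.
Profit is highest at Q = 0. Equivalently, the lowest AVC in the table is 61/7 ≈ £8.71 at Q = 7, and P = £2 falls below it — price never covers variable cost, so the firm shuts down and loses only its fixed cost.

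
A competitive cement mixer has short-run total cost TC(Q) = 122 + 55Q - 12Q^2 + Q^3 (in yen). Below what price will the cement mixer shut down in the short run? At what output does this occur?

The firm shuts down when price falls below the minimum of average variable cost. AVC = VC/Q = 55 - 12Q + Q^2.
dAVC/dQ = -12 + 2Q = 0 gives Q = 6. min AVC = 55 - 12·6 + 6^2 = 19.
The firm shuts down for any P below ¥19.

¥19 per unit, at Q = 6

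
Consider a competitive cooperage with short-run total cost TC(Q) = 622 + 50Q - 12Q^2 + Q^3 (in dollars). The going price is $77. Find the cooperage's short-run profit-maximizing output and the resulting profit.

AVC = 50 - 12Q + Q^2; min AVC = $14 at Q = 6. Since P = $77 ≥ min AVC, the firm produces.
With MC = 50 - 24Q + 3Q^2, P = MC on the upward-sloping part at Q* = 9.
TR = 77·9 = 693. TC = 622 + 207 = 829. Profit = 693 − 829 = -$136.
Shutting down would mean losing the fixed cost of $622, so operating at a loss of $136 is better by $486.

Profit = -$136 at Q = 9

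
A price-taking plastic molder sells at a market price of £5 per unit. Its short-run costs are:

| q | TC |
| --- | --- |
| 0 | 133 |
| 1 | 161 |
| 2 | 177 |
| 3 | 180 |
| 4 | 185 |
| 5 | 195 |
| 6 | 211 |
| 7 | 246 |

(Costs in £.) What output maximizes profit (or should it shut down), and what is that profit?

Compute π = P·q − TC at each output: q=0: -133; q=1: -156; q=2: -167; q=3: -165; q=4: -165; q=5: -170; q=6: -181; q=7: -211.
Profit is highest at q = 0. Equivalently, the lowest AVC in the table is 62/5 ≈ £12.40 at q = 5, and P = £5 falls below it — price never covers variable cost, so the firm shuts down and loses only its fixed cost.

q = 0 (shut down); profit = -£133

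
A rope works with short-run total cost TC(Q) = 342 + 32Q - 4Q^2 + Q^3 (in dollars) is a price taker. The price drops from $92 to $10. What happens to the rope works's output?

Output falls from 6 to 0 (the firm shuts down)

MC = 32 - 8Q + 3Q^2; the shutdown threshold is min AVC = $28 (at Q = 2).
With P = $92 above the shutdown price, P = MC gives Q = 6.
At P = $10 < min AVC = $28, price no longer covers variable cost at any output, so the firm shuts down: Q = 0.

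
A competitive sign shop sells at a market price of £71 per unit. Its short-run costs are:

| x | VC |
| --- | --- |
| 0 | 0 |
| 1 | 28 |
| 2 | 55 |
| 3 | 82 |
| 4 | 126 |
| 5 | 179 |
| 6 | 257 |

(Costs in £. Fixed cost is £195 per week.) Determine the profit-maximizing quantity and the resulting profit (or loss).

Compute π = P·x − TC at each output: x=0: -195; x=1: -152; x=2: -108; x=3: -64; x=4: -37; x=5: -19; x=6: -26.
Profit is maximized at x = 5. AVC there is 179/5 = £35.80 ≤ P, so producing beats shutting down (which would give -£195).

x = 5; profit = -£19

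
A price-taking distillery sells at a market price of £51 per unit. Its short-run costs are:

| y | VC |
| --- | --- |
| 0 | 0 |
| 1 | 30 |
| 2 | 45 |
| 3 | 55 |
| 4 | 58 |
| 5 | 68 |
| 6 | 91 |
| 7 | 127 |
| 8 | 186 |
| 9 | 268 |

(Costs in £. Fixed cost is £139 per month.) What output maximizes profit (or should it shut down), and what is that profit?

y = 7; profit = £91

Compute π = P·y − TC at each output: y=0: -139; y=1: -118; y=2: -82; y=3: -41; y=4: 7; y=5: 48; y=6: 76; y=7: 91; y=8: 83; y=9: 52.
Profit is maximized at y = 7. AVC there is 127/7 = £18.14 ≤ P, so producing beats shutting down (which would give -£139).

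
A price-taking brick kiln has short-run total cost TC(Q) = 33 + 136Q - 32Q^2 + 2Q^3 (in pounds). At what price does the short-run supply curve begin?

Short-run supply begins at min AVC. From VC = 136Q - 32Q^2 + 2Q^3, AVC = 136 - 32Q + 2Q^2.
dAVC/dQ = -32 + 4Q = 0 gives Q = 8. min AVC = 136 - 32·8 + 2·8^2 = 8.
So the shutdown price is £8.

£8 per unit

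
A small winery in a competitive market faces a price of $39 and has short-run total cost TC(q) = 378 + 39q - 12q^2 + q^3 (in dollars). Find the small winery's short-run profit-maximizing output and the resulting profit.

AVC = 39 - 12q + q^2 has its minimum $3 at q = 6; price $39 clears that bar, so the firm operates.
With MC = 39 - 24q + 3q^2, P = MC on the upward-sloping part at q* = 8.
TR = 39·8 = 312. TC = 378 + 56 = 434. Profit = 312 − 434 = -$122.
By producing, the firm covers all variable cost plus $256 of fixed cost; shutting down would lose the full $378.

Profit = -$122 at q = 8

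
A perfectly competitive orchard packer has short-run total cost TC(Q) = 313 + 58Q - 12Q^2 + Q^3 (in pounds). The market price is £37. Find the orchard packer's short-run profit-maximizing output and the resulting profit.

Profit = -£215 at Q = 7

AVC = 58 - 12Q + Q^2 has its minimum £22 at Q = 6; price £37 clears that bar, so the firm operates.
With MC = 58 - 24Q + 3Q^2, P = MC on the upward-sloping part at Q* = 7.
TR = 37·7 = 259. TC = 313 + 161 = 474. Profit = 259 − 474 = -£215.
Shutting down would mean losing the fixed cost of £313, so operating at a loss of £215 is better by £98.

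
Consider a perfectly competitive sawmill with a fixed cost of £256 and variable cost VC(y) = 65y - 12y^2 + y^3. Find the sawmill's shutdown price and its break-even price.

Shutdown price = min AVC. AVC = 65 - 12y + y^2, with vertex at y = 6 and minimum £29.
ATC = 256/y + 65 - 12y + y^2. Setting dATC/dy = −256/y^2 − 12 + 2y = 0 gives y = 8 (since 2·8^3 − 12·8^2 = 256).
min ATC = 256/8 + 65 − 12·8 + 8^2 = £65. That is the break-even price.
For £29 ≤ P < £65 the firm produces at a loss; below £29 it shuts down.

Shutdown price = £29; break-even price = £65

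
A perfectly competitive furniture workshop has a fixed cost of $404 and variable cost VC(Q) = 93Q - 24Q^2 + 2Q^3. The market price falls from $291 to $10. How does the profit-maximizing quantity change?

AVC = 93 - 24Q + 2Q^2, minimized at Q = 6 where min AVC = $21. MC = 93 - 48Q + 6Q^2.
At P = $291 ≥ min AVC, set P = MC on the rising branch: Q = 11.
At P = $10 < min AVC = $21, price no longer covers variable cost at any output, so the firm shuts down: Q = 0.

Output falls from 11 to 0 (the firm shuts down)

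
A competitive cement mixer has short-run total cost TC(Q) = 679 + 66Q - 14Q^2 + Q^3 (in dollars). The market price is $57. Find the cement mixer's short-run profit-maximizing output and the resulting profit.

AVC = 66 - 14Q + Q^2; min AVC = $17 at Q = 7. Since P = $57 ≥ min AVC, the firm produces.
MC = 66 - 28Q + 3Q^2. Setting P = MC and taking the root on the rising branch gives Q* = 9.
TR = 57·9 = 513. TC = 679 + 189 = 868. Profit = 513 − 868 = -$355.
Shutting down would mean losing the fixed cost of $679, so operating at a loss of $355 is better by $324.

Profit = -$355 at Q = 9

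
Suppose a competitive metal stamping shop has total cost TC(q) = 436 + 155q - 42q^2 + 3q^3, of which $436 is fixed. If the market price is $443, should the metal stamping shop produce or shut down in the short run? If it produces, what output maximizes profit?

Strip out fixed cost: VC = 155q - 42q^2 + 3q^3. Then AVC = 155 - 42q + 3q^2 and MC = 155 - 84q + 9q^2.
AVC is minimized where dAVC/dq = -42 + 6q = 0, at q = 7; min AVC = 155 - 42·7 + 3·7^2 = $8.
Since P = $443 ≥ min AVC = $8, price covers variable cost and the firm should produce.
Solving P = MC: -288 - 84q + 9q^2 = 0 ⇒ q = -8/3 or 12. On the upward-sloping branch, q* = 12.
Check: AVC at q = 12 is $83 ≤ P, so revenue covers variable cost.
Profit = P·q − TC = 443·12 − 1432 = $3884.

Produce at q = 12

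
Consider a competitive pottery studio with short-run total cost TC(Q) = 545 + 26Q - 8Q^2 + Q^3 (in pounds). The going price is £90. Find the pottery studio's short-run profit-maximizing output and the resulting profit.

AVC = 26 - 8Q + Q^2 has its minimum £10 at Q = 4; price £90 clears that bar, so the firm operates.
With MC = 26 - 16Q + 3Q^2, P = MC on the upward-sloping part at Q* = 8.
TR = 90·8 = 720. TC = 545 + 208 = 753. Profit = 720 − 753 = -£33.
By producing, the firm covers all variable cost plus £512 of fixed cost; shutting down would lose the full £545.

Profit = -£33 at Q = 8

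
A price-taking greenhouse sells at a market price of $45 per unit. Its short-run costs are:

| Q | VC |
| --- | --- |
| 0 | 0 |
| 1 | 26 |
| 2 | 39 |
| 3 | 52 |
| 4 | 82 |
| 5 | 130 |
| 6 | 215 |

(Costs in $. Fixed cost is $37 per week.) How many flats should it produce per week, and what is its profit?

Q = 4; profit = $61

Tabulate TR − TC: Q=0: -37; Q=1: -18; Q=2: 14; Q=3: 46; Q=4: 61; Q=5: 58; Q=6: 18.
Profit is maximized at Q = 4. AVC there is 82/4 = $20.50 ≤ P, so producing beats shutting down (which would give -$37).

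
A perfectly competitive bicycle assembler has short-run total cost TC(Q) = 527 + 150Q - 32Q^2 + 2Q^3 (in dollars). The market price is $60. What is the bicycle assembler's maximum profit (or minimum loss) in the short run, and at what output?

Profit = -$203 at Q = 9

AVC = 150 - 32Q + 2Q^2 has its minimum $22 at Q = 8; price $60 clears that bar, so the firm operates.
MC = 150 - 64Q + 6Q^2. Setting P = MC and taking the root on the rising branch gives Q* = 9.
TR = 60·9 = 540. TC = 527 + 216 = 743. Profit = 540 − 743 = -$203.
Shutting down would mean losing the fixed cost of $527, so operating at a loss of $203 is better by $324.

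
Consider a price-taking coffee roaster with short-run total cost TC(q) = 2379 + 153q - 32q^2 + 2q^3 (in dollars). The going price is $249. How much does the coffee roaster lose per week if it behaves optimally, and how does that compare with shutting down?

AVC = 153 - 32q + 2q^2 has its minimum $25 at q = 8; price $249 clears that bar, so the firm operates.
With MC = 153 - 64q + 6q^2, P = MC on the upward-sloping part at q* = 12.
TR = 249·12 = 2988. TC = 2379 + 684 = 3063. Profit = 2988 − 3063 = -$75.
Shutting down would mean losing the fixed cost of $2379, so operating at a loss of $75 is better by $2304.

Profit = -$75 at q = 12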